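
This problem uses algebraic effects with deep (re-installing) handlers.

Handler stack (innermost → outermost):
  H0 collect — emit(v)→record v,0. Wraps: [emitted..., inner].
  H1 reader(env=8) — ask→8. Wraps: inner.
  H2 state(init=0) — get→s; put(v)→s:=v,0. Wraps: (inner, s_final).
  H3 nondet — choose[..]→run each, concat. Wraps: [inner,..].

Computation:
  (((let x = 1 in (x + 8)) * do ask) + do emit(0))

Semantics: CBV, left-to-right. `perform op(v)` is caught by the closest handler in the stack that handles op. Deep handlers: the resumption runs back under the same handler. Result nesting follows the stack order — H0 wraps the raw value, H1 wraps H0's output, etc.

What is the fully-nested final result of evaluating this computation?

Step-by-step:
ask @ H1 ⇒ 8
emit(0) @ H0 ⇒ out+=0
H0 returns [0, 72]
H1 returns [0, 72]
H2 returns ([0, 72], 0)
H3 returns [([0, 72], 0)]
= [([0, 72], 0)]

Answer: [([0, 72], 0)]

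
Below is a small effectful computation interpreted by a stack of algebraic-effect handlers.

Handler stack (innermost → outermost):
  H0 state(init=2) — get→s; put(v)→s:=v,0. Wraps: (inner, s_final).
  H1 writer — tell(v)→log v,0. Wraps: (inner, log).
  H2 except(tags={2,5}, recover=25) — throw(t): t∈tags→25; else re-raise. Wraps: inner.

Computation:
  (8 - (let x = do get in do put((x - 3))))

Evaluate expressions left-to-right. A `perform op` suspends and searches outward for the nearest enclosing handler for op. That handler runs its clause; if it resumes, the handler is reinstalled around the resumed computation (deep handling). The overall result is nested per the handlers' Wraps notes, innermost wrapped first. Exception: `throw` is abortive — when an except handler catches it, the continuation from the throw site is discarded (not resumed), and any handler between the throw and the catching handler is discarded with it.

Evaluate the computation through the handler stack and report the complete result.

Step-by-step:
get @ H0 ⇒ 2
put(-1) @ H0 ⇒ s:=-1
H0 returns (8, -1)
H1 returns ((8, -1), ())
H2 returns ((8, -1), ())
= ((8, -1), ())

Answer: ((8, -1), ())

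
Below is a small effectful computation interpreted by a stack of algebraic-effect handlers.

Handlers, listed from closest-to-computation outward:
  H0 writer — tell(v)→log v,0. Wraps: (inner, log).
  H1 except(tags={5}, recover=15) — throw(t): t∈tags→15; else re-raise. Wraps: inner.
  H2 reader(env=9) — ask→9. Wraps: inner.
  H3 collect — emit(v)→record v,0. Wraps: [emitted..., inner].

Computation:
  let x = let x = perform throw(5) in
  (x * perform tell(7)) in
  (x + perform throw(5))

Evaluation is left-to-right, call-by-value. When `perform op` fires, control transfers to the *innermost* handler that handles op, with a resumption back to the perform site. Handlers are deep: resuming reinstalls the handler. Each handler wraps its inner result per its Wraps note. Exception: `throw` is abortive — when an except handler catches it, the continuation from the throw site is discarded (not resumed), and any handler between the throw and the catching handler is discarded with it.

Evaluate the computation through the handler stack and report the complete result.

Answer: [15]

Step-by-step:
throw(5) @ H1 caught ⇒ 15
H2 returns 15
H3 returns [15]
= [15]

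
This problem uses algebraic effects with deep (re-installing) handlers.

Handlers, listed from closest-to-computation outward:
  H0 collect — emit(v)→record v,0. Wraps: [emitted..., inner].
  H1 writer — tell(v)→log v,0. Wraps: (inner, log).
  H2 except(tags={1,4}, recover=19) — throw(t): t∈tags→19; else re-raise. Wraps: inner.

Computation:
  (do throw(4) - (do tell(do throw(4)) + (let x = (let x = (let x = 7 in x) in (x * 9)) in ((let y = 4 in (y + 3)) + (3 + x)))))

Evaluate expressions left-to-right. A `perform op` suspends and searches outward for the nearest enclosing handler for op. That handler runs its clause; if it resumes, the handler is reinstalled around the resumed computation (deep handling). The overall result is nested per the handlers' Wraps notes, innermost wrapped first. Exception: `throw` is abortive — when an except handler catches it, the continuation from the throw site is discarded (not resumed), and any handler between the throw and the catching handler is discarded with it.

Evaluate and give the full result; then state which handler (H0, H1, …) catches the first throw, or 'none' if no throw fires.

Answer: 19 ; first throw caught by: H2

Evaluation trace:
throw(4) @ H2 caught ⇒ 19
= 19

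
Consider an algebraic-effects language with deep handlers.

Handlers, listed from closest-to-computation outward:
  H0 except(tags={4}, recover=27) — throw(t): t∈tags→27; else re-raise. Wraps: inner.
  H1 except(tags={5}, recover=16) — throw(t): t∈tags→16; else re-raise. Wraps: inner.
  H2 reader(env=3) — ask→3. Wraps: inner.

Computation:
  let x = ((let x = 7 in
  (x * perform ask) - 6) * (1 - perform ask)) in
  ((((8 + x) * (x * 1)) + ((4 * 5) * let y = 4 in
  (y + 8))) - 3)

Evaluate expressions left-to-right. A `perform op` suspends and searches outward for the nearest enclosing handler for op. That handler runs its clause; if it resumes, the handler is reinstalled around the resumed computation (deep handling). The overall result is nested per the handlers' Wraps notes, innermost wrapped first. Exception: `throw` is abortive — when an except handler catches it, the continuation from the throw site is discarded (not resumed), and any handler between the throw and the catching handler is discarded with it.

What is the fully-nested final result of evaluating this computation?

Evaluation trace:
ask @ H2 ⇒ 3
ask @ H2 ⇒ 3
H0 returns 897
H1 returns 897
H2 returns 897
= 897

Answer: 897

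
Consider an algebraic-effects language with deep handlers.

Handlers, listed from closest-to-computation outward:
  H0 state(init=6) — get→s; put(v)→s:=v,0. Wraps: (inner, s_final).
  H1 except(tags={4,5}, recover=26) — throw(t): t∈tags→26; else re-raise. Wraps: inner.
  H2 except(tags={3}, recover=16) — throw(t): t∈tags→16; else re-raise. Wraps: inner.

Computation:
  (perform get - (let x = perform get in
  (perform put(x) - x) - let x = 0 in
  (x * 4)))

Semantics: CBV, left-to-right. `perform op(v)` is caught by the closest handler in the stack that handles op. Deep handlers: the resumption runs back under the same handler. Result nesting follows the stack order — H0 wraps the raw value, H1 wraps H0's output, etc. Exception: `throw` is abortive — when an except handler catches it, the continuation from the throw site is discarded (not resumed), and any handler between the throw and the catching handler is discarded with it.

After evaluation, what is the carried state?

Working:
get @ H0 ⇒ 6
get @ H0 ⇒ 6
put(6) @ H0 ⇒ s:=6
H0 returns (12, 6)
H1 returns (12, 6)
H2 returns (12, 6)
= (12, 6)

Answer: 6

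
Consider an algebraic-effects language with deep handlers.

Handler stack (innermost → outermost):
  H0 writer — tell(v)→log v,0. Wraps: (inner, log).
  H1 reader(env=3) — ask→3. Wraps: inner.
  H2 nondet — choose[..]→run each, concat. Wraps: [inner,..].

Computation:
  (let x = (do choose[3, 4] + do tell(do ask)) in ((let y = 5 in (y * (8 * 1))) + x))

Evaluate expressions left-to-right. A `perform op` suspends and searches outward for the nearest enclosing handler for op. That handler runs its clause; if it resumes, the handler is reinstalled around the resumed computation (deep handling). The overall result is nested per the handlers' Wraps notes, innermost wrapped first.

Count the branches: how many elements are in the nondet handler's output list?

Working:
choose[3, 4] @ H2
  branch[0] choose=3:
    ask @ H1 ⇒ 3
    tell(3) @ H0 ⇒ log+=3
    H0 returns (43, (3))
    H1 returns (43, (3))
    H2 returns [(43, (3))]
  branch[1] choose=4:
    ask @ H1 ⇒ 3
    tell(3) @ H0 ⇒ log+=3
    H0 returns (44, (3))
    H1 returns (44, (3))
    H2 returns [(44, (3))]
= [(43, (3)), (44, (3))]

Answer: 2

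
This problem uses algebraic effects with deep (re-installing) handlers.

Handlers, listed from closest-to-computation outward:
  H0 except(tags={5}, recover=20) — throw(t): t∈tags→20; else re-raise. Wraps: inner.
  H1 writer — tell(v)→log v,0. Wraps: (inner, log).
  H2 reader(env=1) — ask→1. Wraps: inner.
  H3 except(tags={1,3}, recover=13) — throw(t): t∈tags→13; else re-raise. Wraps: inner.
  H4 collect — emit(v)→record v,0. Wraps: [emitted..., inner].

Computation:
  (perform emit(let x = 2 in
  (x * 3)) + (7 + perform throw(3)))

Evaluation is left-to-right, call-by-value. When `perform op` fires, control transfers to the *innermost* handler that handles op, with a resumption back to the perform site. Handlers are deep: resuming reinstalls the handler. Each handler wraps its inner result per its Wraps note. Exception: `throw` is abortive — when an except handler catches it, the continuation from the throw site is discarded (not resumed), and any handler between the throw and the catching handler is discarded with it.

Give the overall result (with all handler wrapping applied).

Answer: [6, 13]

Step-by-step:
emit(6) @ H4 ⇒ out+=6
throw(3) @ H0 re-raised
throw(3) @ H3 caught ⇒ 13
H4 returns [6, 13]
= [6, 13]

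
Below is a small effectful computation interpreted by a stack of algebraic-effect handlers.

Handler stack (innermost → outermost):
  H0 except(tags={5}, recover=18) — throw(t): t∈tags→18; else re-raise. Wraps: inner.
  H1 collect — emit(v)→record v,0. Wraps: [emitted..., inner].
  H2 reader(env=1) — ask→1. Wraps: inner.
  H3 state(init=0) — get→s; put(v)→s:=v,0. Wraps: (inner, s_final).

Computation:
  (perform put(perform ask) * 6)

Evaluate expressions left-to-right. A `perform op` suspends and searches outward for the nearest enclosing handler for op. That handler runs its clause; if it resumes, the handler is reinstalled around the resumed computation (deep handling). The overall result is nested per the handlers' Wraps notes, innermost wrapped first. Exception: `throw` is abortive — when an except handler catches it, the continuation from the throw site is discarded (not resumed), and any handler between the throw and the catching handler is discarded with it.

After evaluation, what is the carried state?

Answer: 1

Working:
ask @ H2 ⇒ 1
put(1) @ H3 ⇒ s:=1
H0 returns 0
H1 returns [0]
H2 returns [0]
H3 returns ([0], 1)
= ([0], 1)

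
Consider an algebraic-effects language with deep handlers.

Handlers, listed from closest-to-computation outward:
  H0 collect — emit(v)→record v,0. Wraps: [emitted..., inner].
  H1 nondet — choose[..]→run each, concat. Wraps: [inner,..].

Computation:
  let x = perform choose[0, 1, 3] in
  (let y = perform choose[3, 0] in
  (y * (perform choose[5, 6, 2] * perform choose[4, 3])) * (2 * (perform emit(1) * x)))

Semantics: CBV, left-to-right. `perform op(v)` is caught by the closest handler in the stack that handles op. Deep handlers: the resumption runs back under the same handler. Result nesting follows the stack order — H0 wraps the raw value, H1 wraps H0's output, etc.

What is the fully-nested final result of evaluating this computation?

Working:
choose[0, 1, 3] @ H1
  branch[0] choose=0:
    choose[3, 0] @ H1
      branch[0] choose=3:
        choose[5, 6, 2] @ H1
          branch[0] choose=5:
            choose[4, 3] @ H1
              branch[0] choose=4:
                emit(1) @ H0 ⇒ out+=1
                H0 returns [1, 0]
                H1 returns [[1, 0]]
              branch[1] choose=3:
                emit(1) @ H0 ⇒ out+=1
                H0 returns [1, 0]
                H1 returns [[1, 0]]
          branch[1] choose=6:
            choose[4, 3] @ H1
              branch[0] choose=4:
                emit(1) @ H0 ⇒ out+=1
                H0 returns [1, 0]
                H1 returns [[1, 0]]
              branch[1] choose=3:
                emit(1) @ H0 ⇒ out+=1
                H0 returns [1, 0]
                H1 returns [[1, 0]]
          branch[2] choose=2:
            choose[4, 3] @ H1
              branch[0] choose=4:
                emit(1) @ H0 ⇒ out+=1
                H0 returns [1, 0]
                H1 returns [[1, 0]]
              branch[1] choose=3:
                emit(1) @ H0 ⇒ out+=1
                H0 returns [1, 0]
                H1 returns [[1, 0]]
      branch[1] choose=0:
        choose[5, 6, 2] @ H1
          branch[0] choose=5:
            choose[4, 3] @ H1
              branch[0] choose=4:
                emit(1) @ H0 ⇒ out+=1
                H0 returns [1, 0]
                H1 returns [[1, 0]]
              branch[1] choose=3:
                emit(1) @ H0 ⇒ out+=1
                H0 returns [1, 0]
                H1 returns [[1, 0]]
          branch[1] choose=6:
            choose[4, 3] @ H1
              branch[0] choose=4:
                emit(1) @ H0 ⇒ out+=1
                H0 returns [1, 0]
                H1 returns [[1, 0]]
              branch[1] choose=3:
                emit(1) @ H0 ⇒ out+=1
                H0 returns [1, 0]
                H1 returns [[1, 0]]
          branch[2] choose=2:
            choose[4, 3] @ H1
              branch[0] choose=4:
                emit(1) @ H0 ⇒ out+=1
                H0 returns [1, 0]
                H1 returns [[1, 0]]
              branch[1] choose=3:
                emit(1) @ H0 ⇒ out+=1
                H0 returns [1, 0]
                H1 returns [[1, 0]]
  branch[1] choose=1:
    choose[3, 0] @ H1
      branch[0] choose=3:
        choose[5, 6, 2] @ H1
          branch[0] choose=5:
            choose[4, 3] @ H1
              branch[0] choose=4:
                emit(1) @ H0 ⇒ out+=1
                H0 returns [1, 0]
                H1 returns [[1, 0]]
              branch[1] choose=3:
                emit(1) @ H0 ⇒ out+=1
                H0 returns [1, 0]
                H1 returns [[1, 0]]
          branch[1] choose=6:
            choose[4, 3] @ H1
              branch[0] choose=4:
                emit(1) @ H0 ⇒ out+=1
                H0 returns [1, 0]
                H1 returns [[1, 0]]
              branch[1] choose=3:
                emit(1) @ H0 ⇒ out+=1
                H0 returns [1, 0]
                H1 returns [[1, 0]]
          branch[2] choose=2:
            choose[4, 3] @ H1
              branch[0] choose=4:
                emit(1) @ H0 ⇒ out+=1
                H0 returns [1, 0]
                H1 returns [[1, 0]]
              branch[1] choose=3:
                emit(1) @ H0 ⇒ out+=1
                H0 returns [1, 0]
                H1 returns [[1, 0]]
      branch[1] choose=0:
        choose[5, 6, 2] @ H1
          branch[0] choose=5:
            choose[4, 3] @ H1
              branch[0] choose=4:
                emit(1) @ H0 ⇒ out+=1
                H0 returns [1, 0]
                H1 returns [[1, 0]]
              branch[1] choose=3:
                emit(1) @ H0 ⇒ out+=1
                H0 returns [1, 0]
                H1 returns [[1, 0]]
          branch[1] choose=6:
            choose[4, 3] @ H1
              branch[0] choose=4:
                emit(1) @ H0 ⇒ out+=1
                H0 returns [1, 0]
                H1 returns [[1, 0]]
              branch[1] choose=3:
                emit(1) @ H0 ⇒ out+=1
                H0 returns [1, 0]
                H1 returns [[1, 0]]
          branch[2] choose=2:
            choose[4, 3] @ H1
              branch[0] choose=4:
                emit(1) @ H0 ⇒ out+=1
                H0 returns [1, 0]
                H1 returns [[1, 0]]
              branch[1] choose=3:
                emit(1) @ H0 ⇒ out+=1
                H0 returns [1, 0]
                H1 returns [[1, 0]]
  branch[2] choose=3:
    choose[3, 0] @ H1
      branch[0] choose=3:
        choose[5, 6, 2] @ H1
          branch[0] choose=5:
            choose[4, 3] @ H1
              branch[0] choose=4:
                emit(1) @ H0 ⇒ out+=1
                H0 returns [1, 0]
                H1 returns [[1, 0]]
              branch[1] choose=3:
                emit(1) @ H0 ⇒ out+=1
                H0 returns [1, 0]
                H1 returns [[1, 0]]
          branch[1] choose=6:
            choose[4, 3] @ H1
              branch[0] choose=4:
                emit(1) @ H0 ⇒ out+=1
                H0 returns [1, 0]
                H1 returns [[1, 0]]
              branch[1] choose=3:
                emit(1) @ H0 ⇒ out+=1
                H0 returns [1, 0]
                H1 returns [[1, 0]]
          branch[2] choose=2:
            choose[4, 3] @ H1
              branch[0] choose=4:
                emit(1) @ H0 ⇒ out+=1
                H0 returns [1, 0]
                H1 returns [[1, 0]]
              branch[1] choose=3:
                emit(1) @ H0 ⇒ out+=1
                H0 returns [1, 0]
                H1 returns [[1, 0]]
      branch[1] choose=0:
        choose[5, 6, 2] @ H1
          branch[0] choose=5:
            choose[4, 3] @ H1
              branch[0] choose=4:
                emit(1) @ H0 ⇒ out+=1
                H0 returns [1, 0]
                H1 returns [[1, 0]]
              branch[1] choose=3:
                emit(1) @ H0 ⇒ out+=1
                H0 returns [1, 0]
                H1 returns [[1, 0]]
          branch[1] choose=6:
            choose[4, 3] @ H1
              branch[0] choose=4:
                emit(1) @ H0 ⇒ out+=1
                H0 returns [1, 0]
                H1 returns [[1, 0]]
              branch[1] choose=3:
                emit(1) @ H0 ⇒ out+=1
                H0 returns [1, 0]
                H1 returns [[1, 0]]
          branch[2] choose=2:
            choose[4, 3] @ H1
              branch[0] choose=4:
                emit(1) @ H0 ⇒ out+=1
                H0 returns [1, 0]
                H1 returns [[1, 0]]
              branch[1] choose=3:
                emit(1) @ H0 ⇒ out+=1
                H0 returns [1, 0]
                H1 returns [[1, 0]]
= [[1, 0], [1, 0], [1, 0], [1, 0], [1, 0], [1, 0], [1, 0], [1, 0], [1, 0], [1, 0], [1, 0], [1, 0], [1, 0], [1, 0], [1, 0], [1, 0], [1, 0], [1, 0], [1, 0], [1, 0], [1, 0], [1, 0], [1, 0], [1, 0], [1, 0], [1, 0], [1, 0], [1, 0], [1, 0], [1, 0], [1, 0], [1, 0], [1, 0], [1, 0], [1, 0], [1, 0]]

Answer: [[1, 0], [1, 0], [1, 0], [1, 0], [1, 0], [1, 0], [1, 0], [1, 0], [1, 0], [1, 0], [1, 0], [1, 0], [1, 0], [1, 0], [1, 0], [1, 0], [1, 0], [1, 0], [1, 0], [1, 0], [1, 0], [1, 0], [1, 0], [1, 0], [1, 0], [1, 0], [1, 0], [1, 0], [1, 0], [1, 0], [1, 0], [1, 0], [1, 0], [1, 0], [1, 0], [1, 0]]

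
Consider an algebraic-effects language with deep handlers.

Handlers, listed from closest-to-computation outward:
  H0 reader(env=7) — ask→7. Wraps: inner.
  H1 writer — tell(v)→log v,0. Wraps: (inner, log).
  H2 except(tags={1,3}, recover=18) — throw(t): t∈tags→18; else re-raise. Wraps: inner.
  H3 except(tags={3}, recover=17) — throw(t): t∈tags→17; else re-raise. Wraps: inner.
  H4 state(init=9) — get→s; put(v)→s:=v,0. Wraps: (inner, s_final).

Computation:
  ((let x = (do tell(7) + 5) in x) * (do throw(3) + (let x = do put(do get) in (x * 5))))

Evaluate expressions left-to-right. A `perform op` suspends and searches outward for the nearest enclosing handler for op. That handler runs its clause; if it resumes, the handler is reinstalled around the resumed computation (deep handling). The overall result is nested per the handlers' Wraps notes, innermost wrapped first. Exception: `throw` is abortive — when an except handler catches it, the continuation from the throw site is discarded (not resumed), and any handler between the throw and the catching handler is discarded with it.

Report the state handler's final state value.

Answer: 9

Working:
tell(7) @ H1 ⇒ log+=7
throw(3) @ H2 caught ⇒ 18
H3 returns 18
H4 returns (18, 9)
= (18, 9)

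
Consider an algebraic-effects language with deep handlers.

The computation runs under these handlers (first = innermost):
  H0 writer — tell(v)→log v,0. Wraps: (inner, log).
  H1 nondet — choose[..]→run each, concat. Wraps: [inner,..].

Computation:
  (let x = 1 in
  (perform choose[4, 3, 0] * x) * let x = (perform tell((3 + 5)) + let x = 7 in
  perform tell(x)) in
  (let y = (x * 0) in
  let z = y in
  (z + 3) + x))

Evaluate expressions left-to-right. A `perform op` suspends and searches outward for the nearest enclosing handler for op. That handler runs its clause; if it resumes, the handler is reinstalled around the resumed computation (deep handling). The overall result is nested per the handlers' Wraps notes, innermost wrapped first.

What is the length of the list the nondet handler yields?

Evaluation trace:
choose[4, 3, 0] @ H1
  branch[0] choose=4:
    tell(8) @ H0 ⇒ log+=8
    tell(7) @ H0 ⇒ log+=7
    H0 returns (12, (8, 7))
    H1 returns [(12, (8, 7))]
  branch[1] choose=3:
    tell(8) @ H0 ⇒ log+=8
    tell(7) @ H0 ⇒ log+=7
    H0 returns (9, (8, 7))
    H1 returns [(9, (8, 7))]
  branch[2] choose=0:
    tell(8) @ H0 ⇒ log+=8
    tell(7) @ H0 ⇒ log+=7
    H0 returns (0, (8, 7))
    H1 returns [(0, (8, 7))]
= [(12, (8, 7)), (9, (8, 7)), (0, (8, 7))]

Answer: 3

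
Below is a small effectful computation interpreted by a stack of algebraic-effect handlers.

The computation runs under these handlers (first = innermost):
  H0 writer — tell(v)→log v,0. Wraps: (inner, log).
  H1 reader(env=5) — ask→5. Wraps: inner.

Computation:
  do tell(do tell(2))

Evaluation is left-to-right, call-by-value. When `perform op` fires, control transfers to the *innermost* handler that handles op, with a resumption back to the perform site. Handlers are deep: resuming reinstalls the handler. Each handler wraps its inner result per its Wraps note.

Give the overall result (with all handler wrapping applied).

Evaluation trace:
tell(2) @ H0 ⇒ log+=2
tell(0) @ H0 ⇒ log+=0
H0 returns (0, (2, 0))
H1 returns (0, (2, 0))
= (0, (2, 0))

Answer: (0, (2, 0))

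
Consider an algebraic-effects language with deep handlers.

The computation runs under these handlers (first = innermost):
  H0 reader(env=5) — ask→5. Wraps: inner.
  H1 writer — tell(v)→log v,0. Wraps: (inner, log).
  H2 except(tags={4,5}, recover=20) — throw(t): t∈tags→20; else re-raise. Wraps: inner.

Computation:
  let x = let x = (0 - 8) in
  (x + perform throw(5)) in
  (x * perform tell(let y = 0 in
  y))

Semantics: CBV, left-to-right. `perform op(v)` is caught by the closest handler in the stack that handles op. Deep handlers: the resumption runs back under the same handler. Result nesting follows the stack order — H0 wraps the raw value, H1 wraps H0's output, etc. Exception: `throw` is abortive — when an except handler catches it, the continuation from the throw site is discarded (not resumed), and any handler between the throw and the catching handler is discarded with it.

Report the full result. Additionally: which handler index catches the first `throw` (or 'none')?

Step-by-step:
throw(5) @ H2 caught ⇒ 20
= 20

Answer: 20 ; first throw caught by: H2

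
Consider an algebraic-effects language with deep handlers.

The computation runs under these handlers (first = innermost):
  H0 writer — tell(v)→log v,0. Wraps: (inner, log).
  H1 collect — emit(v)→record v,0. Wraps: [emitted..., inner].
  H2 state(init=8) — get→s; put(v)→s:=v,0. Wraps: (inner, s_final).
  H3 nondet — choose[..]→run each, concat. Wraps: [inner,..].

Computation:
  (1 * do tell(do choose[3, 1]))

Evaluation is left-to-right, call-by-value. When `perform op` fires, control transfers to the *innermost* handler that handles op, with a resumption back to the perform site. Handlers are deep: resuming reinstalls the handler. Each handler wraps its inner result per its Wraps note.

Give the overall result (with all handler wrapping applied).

Answer: [([(0, (3))], 8), ([(0, (1))], 8)]

Step-by-step:
choose[3, 1] @ H3
  branch[0] choose=3:
    tell(3) @ H0 ⇒ log+=3
    H0 returns (0, (3))
    H1 returns [(0, (3))]
    H2 returns ([(0, (3))], 8)
    H3 returns [([(0, (3))], 8)]
  branch[1] choose=1:
    tell(1) @ H0 ⇒ log+=1
    H0 returns (0, (1))
    H1 returns [(0, (1))]
    H2 returns ([(0, (1))], 8)
    H3 returns [([(0, (1))], 8)]
= [([(0, (3))], 8), ([(0, (1))], 8)]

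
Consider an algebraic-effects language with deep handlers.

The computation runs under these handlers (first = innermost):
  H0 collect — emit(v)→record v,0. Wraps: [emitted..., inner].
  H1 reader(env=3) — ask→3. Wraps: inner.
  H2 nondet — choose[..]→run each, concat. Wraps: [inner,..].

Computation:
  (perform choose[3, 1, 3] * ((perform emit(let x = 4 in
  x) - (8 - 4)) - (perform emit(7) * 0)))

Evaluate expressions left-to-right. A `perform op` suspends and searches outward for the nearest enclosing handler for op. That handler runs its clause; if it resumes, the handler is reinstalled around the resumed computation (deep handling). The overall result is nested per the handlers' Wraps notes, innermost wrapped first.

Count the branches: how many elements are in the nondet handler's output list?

Evaluation trace:
choose[3, 1, 3] @ H2
  branch[0] choose=3:
    emit(4) @ H0 ⇒ out+=4
    emit(7) @ H0 ⇒ out+=7
    H0 returns [4, 7, -12]
    H1 returns [4, 7, -12]
    H2 returns [[4, 7, -12]]
  branch[1] choose=1:
    emit(4) @ H0 ⇒ out+=4
    emit(7) @ H0 ⇒ out+=7
    H0 returns [4, 7, -4]
    H1 returns [4, 7, -4]
    H2 returns [[4, 7, -4]]
  branch[2] choose=3:
    emit(4) @ H0 ⇒ out+=4
    emit(7) @ H0 ⇒ out+=7
    H0 returns [4, 7, -12]
    H1 returns [4, 7, -12]
    H2 returns [[4, 7, -12]]
= [[4, 7, -12], [4, 7, -4], [4, 7, -12]]

Answer: 3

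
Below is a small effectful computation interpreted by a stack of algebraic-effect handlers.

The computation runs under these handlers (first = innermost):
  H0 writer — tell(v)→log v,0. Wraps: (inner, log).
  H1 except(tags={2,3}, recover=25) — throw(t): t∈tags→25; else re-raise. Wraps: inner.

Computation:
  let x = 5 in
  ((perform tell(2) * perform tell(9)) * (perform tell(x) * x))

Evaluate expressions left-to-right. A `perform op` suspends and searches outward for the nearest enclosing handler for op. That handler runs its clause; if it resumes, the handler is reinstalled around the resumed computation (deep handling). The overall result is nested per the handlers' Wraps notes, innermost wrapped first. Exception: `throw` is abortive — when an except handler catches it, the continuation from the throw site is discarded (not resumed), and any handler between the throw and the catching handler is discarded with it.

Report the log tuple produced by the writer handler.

Evaluation trace:
tell(2) @ H0 ⇒ log+=2
tell(9) @ H0 ⇒ log+=9
tell(5) @ H0 ⇒ log+=5
H0 returns (0, (2, 9, 5))
H1 returns (0, (2, 9, 5))
= (0, (2, 9, 5))

Answer: (2, 9, 5)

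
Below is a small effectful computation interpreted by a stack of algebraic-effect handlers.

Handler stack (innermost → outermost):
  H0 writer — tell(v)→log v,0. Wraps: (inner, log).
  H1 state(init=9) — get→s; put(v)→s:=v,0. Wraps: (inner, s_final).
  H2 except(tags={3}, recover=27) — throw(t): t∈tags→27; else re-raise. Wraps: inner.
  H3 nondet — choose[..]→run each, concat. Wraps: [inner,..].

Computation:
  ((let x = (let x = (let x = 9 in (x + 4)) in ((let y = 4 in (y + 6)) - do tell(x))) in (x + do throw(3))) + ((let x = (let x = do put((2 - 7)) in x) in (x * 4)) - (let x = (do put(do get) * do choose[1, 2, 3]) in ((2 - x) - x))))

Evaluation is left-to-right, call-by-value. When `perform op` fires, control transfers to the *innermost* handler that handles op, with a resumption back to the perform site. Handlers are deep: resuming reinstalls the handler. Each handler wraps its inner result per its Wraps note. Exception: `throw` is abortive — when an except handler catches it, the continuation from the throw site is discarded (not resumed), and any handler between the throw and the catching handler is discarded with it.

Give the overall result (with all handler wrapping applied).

Answer: [27]

Step-by-step:
tell(13) @ H0 ⇒ log+=13
throw(3) @ H2 caught ⇒ 27
H3 returns [27]
= [27]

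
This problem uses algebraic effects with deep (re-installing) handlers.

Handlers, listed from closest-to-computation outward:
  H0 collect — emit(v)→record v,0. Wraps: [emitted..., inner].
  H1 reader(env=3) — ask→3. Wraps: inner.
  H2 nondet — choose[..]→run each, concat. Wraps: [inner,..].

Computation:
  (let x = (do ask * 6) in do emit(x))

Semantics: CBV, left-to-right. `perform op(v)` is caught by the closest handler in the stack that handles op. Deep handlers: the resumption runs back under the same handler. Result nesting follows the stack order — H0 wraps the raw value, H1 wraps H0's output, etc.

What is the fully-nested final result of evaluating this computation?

Answer: [[18, 0]]

Step-by-step:
ask @ H1 ⇒ 3
emit(18) @ H0 ⇒ out+=18
H0 returns [18, 0]
H1 returns [18, 0]
H2 returns [[18, 0]]
= [[18, 0]]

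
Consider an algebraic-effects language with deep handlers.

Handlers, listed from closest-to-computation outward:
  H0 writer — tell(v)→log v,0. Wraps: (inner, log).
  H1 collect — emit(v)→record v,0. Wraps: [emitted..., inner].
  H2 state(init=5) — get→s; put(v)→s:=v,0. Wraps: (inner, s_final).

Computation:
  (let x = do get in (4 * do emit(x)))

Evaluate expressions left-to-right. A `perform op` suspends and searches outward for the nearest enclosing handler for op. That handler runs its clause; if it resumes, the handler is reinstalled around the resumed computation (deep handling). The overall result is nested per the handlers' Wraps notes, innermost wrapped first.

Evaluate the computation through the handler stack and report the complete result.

Answer: ([5, (0, ())], 5)

Step-by-step:
get @ H2 ⇒ 5
emit(5) @ H1 ⇒ out+=5
H0 returns (0, ())
H1 returns [5, (0, ())]
H2 returns ([5, (0, ())], 5)
= ([5, (0, ())], 5)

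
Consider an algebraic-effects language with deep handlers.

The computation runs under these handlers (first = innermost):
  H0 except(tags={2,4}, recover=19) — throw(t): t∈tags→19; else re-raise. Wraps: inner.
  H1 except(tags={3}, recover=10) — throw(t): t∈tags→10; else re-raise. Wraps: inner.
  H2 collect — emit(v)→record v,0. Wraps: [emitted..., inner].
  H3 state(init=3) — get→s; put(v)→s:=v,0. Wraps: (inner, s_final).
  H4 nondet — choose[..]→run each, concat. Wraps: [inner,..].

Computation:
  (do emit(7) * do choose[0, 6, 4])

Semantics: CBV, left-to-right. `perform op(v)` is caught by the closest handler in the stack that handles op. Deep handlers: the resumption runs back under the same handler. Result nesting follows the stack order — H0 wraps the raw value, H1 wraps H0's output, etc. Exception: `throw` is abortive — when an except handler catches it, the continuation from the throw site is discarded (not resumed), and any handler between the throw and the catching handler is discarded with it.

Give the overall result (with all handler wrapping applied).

Answer: [([7, 0], 3), ([7, 0], 3), ([7, 0], 3)]

Working:
emit(7) @ H2 ⇒ out+=7
choose[0, 6, 4] @ H4
  branch[0] choose=0:
    H0 returns 0
    H1 returns 0
    H2 returns [7, 0]
    H3 returns ([7, 0], 3)
    H4 returns [([7, 0], 3)]
  branch[1] choose=6:
    H0 returns 0
    H1 returns 0
    H2 returns [7, 0]
    H3 returns ([7, 0], 3)
    H4 returns [([7, 0], 3)]
  branch[2] choose=4:
    H0 returns 0
    H1 returns 0
    H2 returns [7, 0]
    H3 returns ([7, 0], 3)
    H4 returns [([7, 0], 3)]
= [([7, 0], 3), ([7, 0], 3), ([7, 0], 3)]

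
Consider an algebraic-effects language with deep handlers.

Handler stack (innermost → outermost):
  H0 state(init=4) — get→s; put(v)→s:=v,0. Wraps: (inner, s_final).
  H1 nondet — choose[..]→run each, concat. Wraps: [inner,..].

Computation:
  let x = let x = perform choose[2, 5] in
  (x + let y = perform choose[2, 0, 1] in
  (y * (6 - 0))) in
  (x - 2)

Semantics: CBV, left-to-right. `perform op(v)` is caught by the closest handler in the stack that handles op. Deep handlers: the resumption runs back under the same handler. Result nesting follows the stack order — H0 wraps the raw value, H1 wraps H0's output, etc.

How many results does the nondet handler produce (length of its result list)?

Working:
choose[2, 5] @ H1
  branch[0] choose=2:
    choose[2, 0, 1] @ H1
      branch[0] choose=2:
        H0 returns (12, 4)
        H1 returns [(12, 4)]
      branch[1] choose=0:
        H0 returns (0, 4)
        H1 returns [(0, 4)]
      branch[2] choose=1:
        H0 returns (6, 4)
        H1 returns [(6, 4)]
  branch[1] choose=5:
    choose[2, 0, 1] @ H1
      branch[0] choose=2:
        H0 returns (15, 4)
        H1 returns [(15, 4)]
      branch[1] choose=0:
        H0 returns (3, 4)
        H1 returns [(3, 4)]
      branch[2] choose=1:
        H0 returns (9, 4)
        H1 returns [(9, 4)]
= [(12, 4), (0, 4), (6, 4), (15, 4), (3, 4), (9, 4)]

Answer: 6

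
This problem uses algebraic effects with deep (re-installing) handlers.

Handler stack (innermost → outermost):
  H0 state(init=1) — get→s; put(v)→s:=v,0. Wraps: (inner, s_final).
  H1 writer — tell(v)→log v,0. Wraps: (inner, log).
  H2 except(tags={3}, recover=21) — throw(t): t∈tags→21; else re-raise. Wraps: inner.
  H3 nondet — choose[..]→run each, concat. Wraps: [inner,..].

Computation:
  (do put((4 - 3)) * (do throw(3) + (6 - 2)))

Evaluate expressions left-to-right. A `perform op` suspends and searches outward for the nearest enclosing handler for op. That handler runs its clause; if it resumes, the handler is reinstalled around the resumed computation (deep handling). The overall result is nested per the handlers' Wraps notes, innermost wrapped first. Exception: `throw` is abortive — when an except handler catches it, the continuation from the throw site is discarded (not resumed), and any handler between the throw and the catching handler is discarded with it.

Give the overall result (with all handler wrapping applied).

Answer: [21]

Step-by-step:
put(1) @ H0 ⇒ s:=1
throw(3) @ H2 caught ⇒ 21
H3 returns [21]
= [21]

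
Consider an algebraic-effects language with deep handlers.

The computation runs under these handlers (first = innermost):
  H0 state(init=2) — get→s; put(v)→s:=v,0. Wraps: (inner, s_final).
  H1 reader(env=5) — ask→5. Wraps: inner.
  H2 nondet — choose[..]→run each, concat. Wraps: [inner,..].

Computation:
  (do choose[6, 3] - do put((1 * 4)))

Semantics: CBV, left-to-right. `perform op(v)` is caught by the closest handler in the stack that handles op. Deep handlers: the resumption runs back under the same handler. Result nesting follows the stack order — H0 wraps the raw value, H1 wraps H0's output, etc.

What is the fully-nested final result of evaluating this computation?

Answer: [(6, 4), (3, 4)]

Evaluation trace:
choose[6, 3] @ H2
  branch[0] choose=6:
    put(4) @ H0 ⇒ s:=4
    H0 returns (6, 4)
    H1 returns (6, 4)
    H2 returns [(6, 4)]
  branch[1] choose=3:
    put(4) @ H0 ⇒ s:=4
    H0 returns (3, 4)
    H1 returns (3, 4)
    H2 returns [(3, 4)]
= [(6, 4), (3, 4)]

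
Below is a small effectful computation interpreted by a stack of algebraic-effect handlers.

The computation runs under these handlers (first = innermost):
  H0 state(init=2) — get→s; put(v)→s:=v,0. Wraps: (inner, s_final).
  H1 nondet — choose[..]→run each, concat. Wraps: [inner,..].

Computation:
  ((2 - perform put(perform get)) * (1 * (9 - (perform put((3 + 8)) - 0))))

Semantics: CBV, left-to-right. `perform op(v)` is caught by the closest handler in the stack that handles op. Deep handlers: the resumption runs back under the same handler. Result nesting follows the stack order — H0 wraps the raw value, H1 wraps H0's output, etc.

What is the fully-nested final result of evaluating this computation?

Answer: [(18, 11)]

Step-by-step:
get @ H0 ⇒ 2
put(2) @ H0 ⇒ s:=2
put(11) @ H0 ⇒ s:=11
H0 returns (18, 11)
H1 returns [(18, 11)]
= [(18, 11)]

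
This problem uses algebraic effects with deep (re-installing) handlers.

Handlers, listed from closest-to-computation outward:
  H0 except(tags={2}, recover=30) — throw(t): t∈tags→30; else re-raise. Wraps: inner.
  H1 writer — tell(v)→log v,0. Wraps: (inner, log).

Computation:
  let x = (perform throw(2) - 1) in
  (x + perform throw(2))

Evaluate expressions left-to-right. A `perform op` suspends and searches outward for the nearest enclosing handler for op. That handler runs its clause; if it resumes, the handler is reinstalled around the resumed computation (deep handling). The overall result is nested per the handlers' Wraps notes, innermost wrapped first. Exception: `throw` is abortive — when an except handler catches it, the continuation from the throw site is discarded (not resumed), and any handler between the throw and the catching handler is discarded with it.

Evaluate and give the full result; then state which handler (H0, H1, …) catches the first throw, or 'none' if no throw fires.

Answer: (30, ()) ; first throw caught by: H0

Step-by-step:
throw(2) @ H0 caught ⇒ 30
H1 returns (30, ())
= (30, ())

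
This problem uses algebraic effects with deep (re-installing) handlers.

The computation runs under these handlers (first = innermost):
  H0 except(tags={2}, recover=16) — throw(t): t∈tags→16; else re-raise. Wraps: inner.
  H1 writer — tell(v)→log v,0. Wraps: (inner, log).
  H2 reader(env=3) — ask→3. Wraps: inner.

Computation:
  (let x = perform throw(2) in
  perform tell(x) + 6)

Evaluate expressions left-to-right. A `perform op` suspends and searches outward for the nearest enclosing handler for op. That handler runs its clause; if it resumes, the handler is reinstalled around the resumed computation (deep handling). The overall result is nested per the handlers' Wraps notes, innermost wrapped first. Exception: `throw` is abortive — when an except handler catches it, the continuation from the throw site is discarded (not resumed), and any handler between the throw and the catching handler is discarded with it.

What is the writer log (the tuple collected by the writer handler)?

Evaluation trace:
throw(2) @ H0 caught ⇒ 16
H1 returns (16, ())
H2 returns (16, ())
= (16, ())

Answer: ()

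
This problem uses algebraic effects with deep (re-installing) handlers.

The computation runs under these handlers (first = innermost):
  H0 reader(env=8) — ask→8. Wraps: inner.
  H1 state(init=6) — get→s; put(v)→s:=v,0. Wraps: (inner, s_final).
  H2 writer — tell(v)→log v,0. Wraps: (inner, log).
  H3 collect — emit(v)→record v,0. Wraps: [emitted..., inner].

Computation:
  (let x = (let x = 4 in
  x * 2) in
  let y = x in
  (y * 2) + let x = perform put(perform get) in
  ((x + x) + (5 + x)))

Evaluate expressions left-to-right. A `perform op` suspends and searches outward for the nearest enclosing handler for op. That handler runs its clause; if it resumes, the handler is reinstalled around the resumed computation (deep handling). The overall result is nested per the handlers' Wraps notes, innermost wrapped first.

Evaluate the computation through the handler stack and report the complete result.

Step-by-step:
get @ H1 ⇒ 6
put(6) @ H1 ⇒ s:=6
H0 returns 21
H1 returns (21, 6)
H2 returns ((21, 6), ())
H3 returns [((21, 6), ())]
= [((21, 6), ())]

Answer: [((21, 6), ())]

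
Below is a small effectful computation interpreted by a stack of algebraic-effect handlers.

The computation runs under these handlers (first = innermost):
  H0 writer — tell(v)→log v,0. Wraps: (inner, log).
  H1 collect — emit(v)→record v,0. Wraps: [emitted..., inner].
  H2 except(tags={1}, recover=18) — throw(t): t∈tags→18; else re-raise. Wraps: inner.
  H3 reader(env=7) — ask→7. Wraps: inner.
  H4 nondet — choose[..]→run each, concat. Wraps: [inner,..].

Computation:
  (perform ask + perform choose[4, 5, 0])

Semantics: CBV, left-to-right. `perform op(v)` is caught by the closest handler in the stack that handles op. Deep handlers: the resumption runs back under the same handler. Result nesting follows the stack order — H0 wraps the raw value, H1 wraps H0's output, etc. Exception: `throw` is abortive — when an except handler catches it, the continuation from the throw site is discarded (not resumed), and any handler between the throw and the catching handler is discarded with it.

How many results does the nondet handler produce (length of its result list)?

Step-by-step:
ask @ H3 ⇒ 7
choose[4, 5, 0] @ H4
  branch[0] choose=4:
    H0 returns (11, ())
    H1 returns [(11, ())]
    H2 returns [(11, ())]
    H3 returns [(11, ())]
    H4 returns [[(11, ())]]
  branch[1] choose=5:
    H0 returns (12, ())
    H1 returns [(12, ())]
    H2 returns [(12, ())]
    H3 returns [(12, ())]
    H4 returns [[(12, ())]]
  branch[2] choose=0:
    H0 returns (7, ())
    H1 returns [(7, ())]
    H2 returns [(7, ())]
    H3 returns [(7, ())]
    H4 returns [[(7, ())]]
= [[(11, ())], [(12, ())], [(7, ())]]

Answer: 3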